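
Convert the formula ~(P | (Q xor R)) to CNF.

~P & (~Q | R) & (~R | Q)

~(P | (Q xor R))
≡ ~(P | ((Q | R) & ~(Q & R)))   [expand xor]
≡ ~P & ~((Q | R) & ~(Q & R))   [De Morgan]
≡ ~P & (~(Q | R) | ~~(Q & R))   [De Morgan]
≡ ~P & ((~Q & ~R) | ~~(Q & R))   [De Morgan]
≡ ~P & ((~Q & ~R) | (Q & R))   [double negation]
≡ ~P & (~Q | Q) & (~Q | R) & (~R | Q) & (~R | R)   [distribute | over &]
≡ ~P & (~Q | R) & (~R | Q)   [simplify]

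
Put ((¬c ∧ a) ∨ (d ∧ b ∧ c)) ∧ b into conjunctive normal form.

(¬c ∨ d) ∧ (a ∨ d) ∧ (a ∨ c) ∧ b

((¬c ∧ a) ∨ (d ∧ b ∧ c)) ∧ b
⇔ (¬c ∨ d) ∧ (¬c ∨ b) ∧ (¬c ∨ c) ∧ (a ∨ d) ∧ (a ∨ b) ∧ (a ∨ c) ∧ b   (distribute ∨ over ∧)
⇔ (¬c ∨ d) ∧ (a ∨ d) ∧ (a ∨ c) ∧ b   (simplify)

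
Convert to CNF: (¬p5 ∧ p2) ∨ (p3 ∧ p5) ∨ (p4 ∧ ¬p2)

(¬p5 ∧ p2) ∨ (p3 ∧ p5) ∨ (p4 ∧ ¬p2)
⇔ (¬p5 ∨ p3 ∨ p4) ∧ (¬p5 ∨ p3 ∨ ¬p2) ∧ (¬p5 ∨ p5 ∨ p4) ∧ (¬p5 ∨ p5 ∨ ¬p2) ∧ (p2 ∨ p3 ∨ p4) ∧ (p2 ∨ p3 ∨ ¬p2) ∧ (p2 ∨ p5 ∨ p4) ∧ (p2 ∨ p5 ∨ ¬p2)   [distribute ∨ over ∧]
⇔ (¬p5 ∨ p3 ∨ p4) ∧ (¬p5 ∨ p3 ∨ ¬p2) ∧ (p2 ∨ p3 ∨ p4) ∧ (p2 ∨ p5 ∨ p4)   [simplify]

(¬p5 ∨ p3 ∨ p4) ∧ (¬p5 ∨ p3 ∨ ¬p2) ∧ (p2 ∨ p3 ∨ p4) ∧ (p2 ∨ p5 ∨ p4)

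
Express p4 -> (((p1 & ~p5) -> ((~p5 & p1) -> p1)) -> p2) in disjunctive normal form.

~p4 | p2

p4 -> (((p1 & ~p5) -> ((~p5 & p1) -> p1)) -> p2)
≡ ~p4 | (((p1 & ~p5) -> ((~p5 & p1) -> p1)) -> p2)   — eliminate ->
≡ ~p4 | ~((p1 & ~p5) -> ((~p5 & p1) -> p1)) | p2   — eliminate ->
≡ ~p4 | ~(~(p1 & ~p5) | ((~p5 & p1) -> p1)) | p2   — eliminate ->
≡ ~p4 | ~(~(p1 & ~p5) | ~(~p5 & p1) | p1) | p2   — eliminate ->
≡ ~p4 | (~~(p1 & ~p5) & ~~(~p5 & p1) & ~p1) | p2   — De Morgan
≡ ~p4 | (p1 & ~p5 & ~~(~p5 & p1) & ~p1) | p2   — double negation
≡ ~p4 | (p1 & ~p5 & ~p5 & p1 & ~p1) | p2   — double negation
≡ ~p4 | p2   — simplify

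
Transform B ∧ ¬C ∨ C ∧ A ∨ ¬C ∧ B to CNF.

(B ∨ C) ∧ (B ∨ A) ∧ (¬C ∨ A)

B ∧ ¬C ∨ C ∧ A ∨ ¬C ∧ B
⇔ (B ∨ C ∨ ¬C) ∧ (B ∨ C ∨ B) ∧ (B ∨ A ∨ ¬C) ∧ (B ∨ A ∨ B) ∧ (¬C ∨ C ∨ ¬C) ∧ (¬C ∨ C ∨ B) ∧ (¬C ∨ A ∨ ¬C) ∧ (¬C ∨ A ∨ B)   — distribute ∨ over ∧
⇔ (B ∨ C) ∧ (B ∨ A) ∧ (¬C ∨ A)   — simplify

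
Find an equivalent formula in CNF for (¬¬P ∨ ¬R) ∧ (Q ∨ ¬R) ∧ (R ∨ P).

(P ∨ ¬R) ∧ (Q ∨ ¬R) ∧ (R ∨ P)

(¬¬P ∨ ¬R) ∧ (Q ∨ ¬R) ∧ (R ∨ P)
= (P ∨ ¬R) ∧ (Q ∨ ¬R) ∧ (R ∨ P)   [double negation]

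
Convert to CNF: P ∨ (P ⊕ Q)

P ∨ (P ⊕ Q)
≡ P ∨ (P ∨ Q) ∧ ¬(P ∧ Q)   [expand ⊕]
≡ P ∨ (P ∨ Q) ∧ (¬P ∨ ¬Q)   [De Morgan]
≡ (P ∨ P ∨ Q) ∧ (P ∨ ¬P ∨ ¬Q)   [distribute ∨ over ∧]
≡ P ∨ Q   [simplify]

P ∨ Q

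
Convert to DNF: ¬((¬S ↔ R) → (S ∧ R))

¬((¬S ↔ R) → (S ∧ R))
≡ ¬(¬(¬S ↔ R) ∨ (S ∧ R))   — eliminate →
≡ ¬(¬((¬S → R) ∧ (R → ¬S)) ∨ (S ∧ R))   — eliminate ↔
≡ ¬(¬((¬¬S ∨ R) ∧ (R → ¬S)) ∨ (S ∧ R))   — eliminate →
≡ ¬(¬((¬¬S ∨ R) ∧ (¬R ∨ ¬S)) ∨ (S ∧ R))   — eliminate →
≡ ¬¬((¬¬S ∨ R) ∧ (¬R ∨ ¬S)) ∧ ¬(S ∧ R)   — De Morgan
≡ (¬¬S ∨ R) ∧ (¬R ∨ ¬S) ∧ ¬(S ∧ R)   — double negation
≡ (S ∨ R) ∧ (¬R ∨ ¬S) ∧ ¬(S ∧ R)   — double negation
≡ (S ∨ R) ∧ (¬R ∨ ¬S) ∧ (¬S ∨ ¬R)   — De Morgan
≡ (S ∧ ¬R ∧ ¬S) ∨ (S ∧ ¬R ∧ ¬R) ∨ (S ∧ ¬S ∧ ¬S) ∨ (S ∧ ¬S ∧ ¬R) ∨ (R ∧ ¬R ∧ ¬S) ∨ (R ∧ ¬R ∧ ¬R) ∨ (R ∧ ¬S ∧ ¬S) ∨ (R ∧ ¬S ∧ ¬R)   — distribute ∧ over ∨
≡ (S ∧ ¬R) ∨ (R ∧ ¬S)   — simplify

(S ∧ ¬R) ∨ (R ∧ ¬S)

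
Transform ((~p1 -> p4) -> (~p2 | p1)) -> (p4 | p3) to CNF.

((~p1 -> p4) -> (~p2 | p1)) -> (p4 | p3)
≡ ~((~p1 -> p4) -> (~p2 | p1)) | p4 | p3   [eliminate ->]
≡ ~(~(~p1 -> p4) | ~p2 | p1) | p4 | p3   [eliminate ->]
≡ ~(~(~~p1 | p4) | ~p2 | p1) | p4 | p3   [eliminate ->]
≡ (~~(~~p1 | p4) & ~~p2 & ~p1) | p4 | p3   [De Morgan]
≡ ((~~p1 | p4) & ~~p2 & ~p1) | p4 | p3   [double negation]
≡ ((p1 | p4) & ~~p2 & ~p1) | p4 | p3   [double negation]
≡ ((p1 | p4) & p2 & ~p1) | p4 | p3   [double negation]
≡ (p1 | p4 | p4 | p3) & (p2 | p4 | p3) & (~p1 | p4 | p3)   [distribute | over &]
≡ (p1 | p4 | p3) & (p2 | p4 | p3) & (~p1 | p4 | p3)   [simplify]

(p1 | p4 | p3) & (p2 | p4 | p3) & (~p1 | p4 | p3)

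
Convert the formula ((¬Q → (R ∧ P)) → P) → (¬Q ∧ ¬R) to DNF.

((¬Q → (R ∧ P)) → P) → (¬Q ∧ ¬R)
≡ ¬((¬Q → (R ∧ P)) → P) ∨ (¬Q ∧ ¬R)   — eliminate →
≡ ¬(¬(¬Q → (R ∧ P)) ∨ P) ∨ (¬Q ∧ ¬R)   — eliminate →
≡ ¬(¬(¬¬Q ∨ (R ∧ P)) ∨ P) ∨ (¬Q ∧ ¬R)   — eliminate →
≡ (¬¬(¬¬Q ∨ (R ∧ P)) ∧ ¬P) ∨ (¬Q ∧ ¬R)   — De Morgan
≡ ((¬¬Q ∨ (R ∧ P)) ∧ ¬P) ∨ (¬Q ∧ ¬R)   — double negation
≡ ((Q ∨ (R ∧ P)) ∧ ¬P) ∨ (¬Q ∧ ¬R)   — double negation
≡ (Q ∧ ¬P) ∨ (R ∧ P ∧ ¬P) ∨ (¬Q ∧ ¬R)   — distribute ∧ over ∨
≡ (Q ∧ ¬P) ∨ (¬Q ∧ ¬R)   — simplify

(Q ∧ ¬P) ∨ (¬Q ∧ ¬R)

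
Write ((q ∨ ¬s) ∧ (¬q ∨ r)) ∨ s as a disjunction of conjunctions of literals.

((q ∨ ¬s) ∧ (¬q ∨ r)) ∨ s
= (q ∧ ¬q) ∨ (q ∧ r) ∨ (¬s ∧ ¬q) ∨ (¬s ∧ r) ∨ s   [distribute ∧ over ∨]
= (q ∧ r) ∨ (¬s ∧ ¬q) ∨ (¬s ∧ r) ∨ s   [simplify]

(q ∧ r) ∨ (¬s ∧ ¬q) ∨ (¬s ∧ r) ∨ s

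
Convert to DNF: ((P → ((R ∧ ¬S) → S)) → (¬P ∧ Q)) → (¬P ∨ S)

(¬R ∧ P) ∨ (¬R ∧ ¬Q) ∨ ¬P ∨ S

((P → ((R ∧ ¬S) → S)) → (¬P ∧ Q)) → (¬P ∨ S)
= ¬((P → ((R ∧ ¬S) → S)) → (¬P ∧ Q)) ∨ ¬P ∨ S
= ¬(¬(P → ((R ∧ ¬S) → S)) ∨ (¬P ∧ Q)) ∨ ¬P ∨ S
= ¬(¬(¬P ∨ ((R ∧ ¬S) → S)) ∨ (¬P ∧ Q)) ∨ ¬P ∨ S
= ¬(¬(¬P ∨ ¬(R ∧ ¬S) ∨ S) ∨ (¬P ∧ Q)) ∨ ¬P ∨ S
= (¬¬(¬P ∨ ¬(R ∧ ¬S) ∨ S) ∧ ¬(¬P ∧ Q)) ∨ ¬P ∨ S
= ((¬P ∨ ¬(R ∧ ¬S) ∨ S) ∧ ¬(¬P ∧ Q)) ∨ ¬P ∨ S
= ((¬P ∨ ¬R ∨ ¬¬S ∨ S) ∧ ¬(¬P ∧ Q)) ∨ ¬P ∨ S
= ((¬P ∨ ¬R ∨ S ∨ S) ∧ ¬(¬P ∧ Q)) ∨ ¬P ∨ S
= ((¬P ∨ ¬R ∨ S ∨ S) ∧ (¬¬P ∨ ¬Q)) ∨ ¬P ∨ S
= ((¬P ∨ ¬R ∨ S ∨ S) ∧ (P ∨ ¬Q)) ∨ ¬P ∨ S
= (¬P ∧ P) ∨ (¬P ∧ ¬Q) ∨ (¬R ∧ P) ∨ (¬R ∧ ¬Q) ∨ (S ∧ P) ∨ (S ∧ ¬Q) ∨ (S ∧ P) ∨ (S ∧ ¬Q) ∨ ¬P ∨ S
= (¬R ∧ P) ∨ (¬R ∧ ¬Q) ∨ ¬P ∨ S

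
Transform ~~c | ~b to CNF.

~~c | ~b
⇔ c | ~b   [double negation]

c | ~b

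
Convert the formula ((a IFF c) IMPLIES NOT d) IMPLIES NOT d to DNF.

(NOT a AND NOT c AND d) OR (c AND a AND d) OR NOT d

((a IFF c) IMPLIES NOT d) IMPLIES NOT d
≡ NOT ((a IFF c) IMPLIES NOT d) OR NOT d   [eliminate IMPLIES]
≡ NOT (NOT (a IFF c) OR NOT d) OR NOT d   [eliminate IMPLIES]
≡ NOT (NOT ((a IMPLIES c) AND (c IMPLIES a)) OR NOT d) OR NOT d   [eliminate IFF]
≡ NOT (NOT ((NOT a OR c) AND (c IMPLIES a)) OR NOT d) OR NOT d   [eliminate IMPLIES]
≡ NOT (NOT ((NOT a OR c) AND (NOT c OR a)) OR NOT d) OR NOT d   [eliminate IMPLIES]
≡ (NOT NOT ((NOT a OR c) AND (NOT c OR a)) AND NOT NOT d) OR NOT d   [De Morgan]
≡ ((NOT a OR c) AND (NOT c OR a) AND NOT NOT d) OR NOT d   [double negation]
≡ ((NOT a OR c) AND (NOT c OR a) AND d) OR NOT d   [double negation]
≡ (NOT a AND NOT c AND d) OR (NOT a AND a AND d) OR (c AND NOT c AND d) OR (c AND a AND d) OR NOT d   [distribute AND over OR]
≡ (NOT a AND NOT c AND d) OR (c AND a AND d) OR NOT d   [simplify]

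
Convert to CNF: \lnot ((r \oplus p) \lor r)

\lnot ((r \oplus p) \lor r)
≡ \lnot (((r \lor p) \land \lnot (r \land p)) \lor r)   [expand \oplus]
≡ \lnot ((r \lor p) \land \lnot (r \land p)) \land \lnot r   [De Morgan]
≡ (\lnot (r \lor p) \lor \lnot \lnot (r \land p)) \land \lnot r   [De Morgan]
≡ ((\lnot r \land \lnot p) \lor \lnot \lnot (r \land p)) \land \lnot r   [De Morgan]
≡ ((\lnot r \land \lnot p) \lor (r \land p)) \land \lnot r   [double negation]
≡ (\lnot r \lor r) \land (\lnot r \lor p) \land (\lnot p \lor r) \land (\lnot p \lor p) \land \lnot r   [distribute \lor over \land]
≡ (\lnot p \lor r) \land \lnot r   [simplify]

(\lnot p \lor r) \land \lnot r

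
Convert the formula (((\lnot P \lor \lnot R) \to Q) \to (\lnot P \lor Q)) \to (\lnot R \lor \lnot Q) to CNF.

(((\lnot P \lor \lnot R) \to Q) \to (\lnot P \lor Q)) \to (\lnot R \lor \lnot Q)
= \lnot (((\lnot P \lor \lnot R) \to Q) \to (\lnot P \lor Q)) \lor \lnot R \lor \lnot Q   [eliminate \to]
= \lnot (\lnot ((\lnot P \lor \lnot R) \to Q) \lor \lnot P \lor Q) \lor \lnot R \lor \lnot Q   [eliminate \to]
= \lnot (\lnot (\lnot (\lnot P \lor \lnot R) \lor Q) \lor \lnot P \lor Q) \lor \lnot R \lor \lnot Q   [eliminate \to]
= (\lnot \lnot (\lnot (\lnot P \lor \lnot R) \lor Q) \land \lnot \lnot P \land \lnot Q) \lor \lnot R \lor \lnot Q   [De Morgan]
= ((\lnot (\lnot P \lor \lnot R) \lor Q) \land \lnot \lnot P \land \lnot Q) \lor \lnot R \lor \lnot Q   [double negation]
= (((\lnot \lnot P \land \lnot \lnot R) \lor Q) \land \lnot \lnot P \land \lnot Q) \lor \lnot R \lor \lnot Q   [De Morgan]
= (((P \land \lnot \lnot R) \lor Q) \land \lnot \lnot P \land \lnot Q) \lor \lnot R \lor \lnot Q   [double negation]
= (((P \land R) \lor Q) \land \lnot \lnot P \land \lnot Q) \lor \lnot R \lor \lnot Q   [double negation]
= (((P \land R) \lor Q) \land P \land \lnot Q) \lor \lnot R \lor \lnot Q   [double negation]
= (P \lor Q \lor \lnot R \lor \lnot Q) \land (R \lor Q \lor \lnot R \lor \lnot Q) \land (P \lor \lnot R \lor \lnot Q) \land (\lnot Q \lor \lnot R \lor \lnot Q)   [distribute \lor over \land]
= \lnot Q \lor \lnot R   [simplify]

\lnot Q \lor \lnot R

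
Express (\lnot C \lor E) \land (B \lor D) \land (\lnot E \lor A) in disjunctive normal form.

(\lnot C \land B \land \lnot E) \lor (\lnot C \land B \land A) \lor (\lnot C \land D \land \lnot E) \lor (\lnot C \land D \land A) \lor (E \land B \land A) \lor (E \land D \land A)

(\lnot C \lor E) \land (B \lor D) \land (\lnot E \lor A)
≡ (\lnot C \land B \land \lnot E) \lor (\lnot C \land B \land A) \lor (\lnot C \land D \land \lnot E) \lor (\lnot C \land D \land A) \lor (E \land B \land \lnot E) \lor (E \land B \land A) \lor (E \land D \land \lnot E) \lor (E \land D \land A)   — distribute \land over \lor
≡ (\lnot C \land B \land \lnot E) \lor (\lnot C \land B \land A) \lor (\lnot C \land D \land \lnot E) \lor (\lnot C \land D \land A) \lor (E \land B \land A) \lor (E \land D \land A)   — simplify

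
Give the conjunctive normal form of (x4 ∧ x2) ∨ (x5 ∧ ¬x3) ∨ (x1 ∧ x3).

(x4 ∧ x2) ∨ (x5 ∧ ¬x3) ∨ (x1 ∧ x3)
≡ (x4 ∨ x5 ∨ x1) ∧ (x4 ∨ x5 ∨ x3) ∧ (x4 ∨ ¬x3 ∨ x1) ∧ (x4 ∨ ¬x3 ∨ x3) ∧ (x2 ∨ x5 ∨ x1) ∧ (x2 ∨ x5 ∨ x3) ∧ (x2 ∨ ¬x3 ∨ x1) ∧ (x2 ∨ ¬x3 ∨ x3)   [distribute ∨ over ∧]
≡ (x4 ∨ x5 ∨ x1) ∧ (x4 ∨ x5 ∨ x3) ∧ (x4 ∨ ¬x3 ∨ x1) ∧ (x2 ∨ x5 ∨ x1) ∧ (x2 ∨ x5 ∨ x3) ∧ (x2 ∨ ¬x3 ∨ x1)   [simplify]

(x4 ∨ x5 ∨ x1) ∧ (x4 ∨ x5 ∨ x3) ∧ (x4 ∨ ¬x3 ∨ x1) ∧ (x2 ∨ x5 ∨ x1) ∧ (x2 ∨ x5 ∨ x3) ∧ (x2 ∨ ¬x3 ∨ x1)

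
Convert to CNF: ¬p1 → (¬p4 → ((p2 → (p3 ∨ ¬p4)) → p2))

¬p1 → (¬p4 → ((p2 → (p3 ∨ ¬p4)) → p2))
⇔ ¬¬p1 ∨ (¬p4 → ((p2 → (p3 ∨ ¬p4)) → p2))   [eliminate →]
⇔ ¬¬p1 ∨ ¬¬p4 ∨ ((p2 → (p3 ∨ ¬p4)) → p2)   [eliminate →]
⇔ ¬¬p1 ∨ ¬¬p4 ∨ ¬(p2 → (p3 ∨ ¬p4)) ∨ p2   [eliminate →]
⇔ ¬¬p1 ∨ ¬¬p4 ∨ ¬(¬p2 ∨ p3 ∨ ¬p4) ∨ p2   [eliminate →]
⇔ p1 ∨ ¬¬p4 ∨ ¬(¬p2 ∨ p3 ∨ ¬p4) ∨ p2   [double negation]
⇔ p1 ∨ p4 ∨ ¬(¬p2 ∨ p3 ∨ ¬p4) ∨ p2   [double negation]
⇔ p1 ∨ p4 ∨ (¬¬p2 ∧ ¬p3 ∧ ¬¬p4) ∨ p2   [De Morgan]
⇔ p1 ∨ p4 ∨ (p2 ∧ ¬p3 ∧ ¬¬p4) ∨ p2   [double negation]
⇔ p1 ∨ p4 ∨ (p2 ∧ ¬p3 ∧ p4) ∨ p2   [double negation]
⇔ (p1 ∨ p4 ∨ p2 ∨ p2) ∧ (p1 ∨ p4 ∨ ¬p3 ∨ p2) ∧ (p1 ∨ p4 ∨ p4 ∨ p2)   [distribute ∨ over ∧]
⇔ p1 ∨ p4 ∨ p2   [simplify]

p1 ∨ p4 ∨ p2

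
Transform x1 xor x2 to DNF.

x1 xor x2
≡ (x1 & ~x2) | (~x1 & x2)   [expand xor]

(x1 & ~x2) | (~x1 & x2)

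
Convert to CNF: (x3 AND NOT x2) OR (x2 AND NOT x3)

(x3 OR x2) AND (NOT x2 OR NOT x3)

(x3 AND NOT x2) OR (x2 AND NOT x3)
⇔ (x3 OR x2) AND (x3 OR NOT x3) AND (NOT x2 OR x2) AND (NOT x2 OR NOT x3)   — distribute OR over AND
⇔ (x3 OR x2) AND (NOT x2 OR NOT x3)   — simplify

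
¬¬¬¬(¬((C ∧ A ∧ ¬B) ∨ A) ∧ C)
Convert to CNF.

¬¬¬¬(¬((C ∧ A ∧ ¬B) ∨ A) ∧ C)
≡ ¬¬(¬((C ∧ A ∧ ¬B) ∨ A) ∧ C)   [double negation]
≡ ¬((C ∧ A ∧ ¬B) ∨ A) ∧ C   [double negation]
≡ ¬(C ∧ A ∧ ¬B) ∧ ¬A ∧ C   [De Morgan]
≡ (¬C ∨ ¬A ∨ ¬¬B) ∧ ¬A ∧ C   [De Morgan]
≡ (¬C ∨ ¬A ∨ B) ∧ ¬A ∧ C   [double negation]
≡ ¬A ∧ C   [simplify]

¬A ∧ C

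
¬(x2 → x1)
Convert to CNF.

x2 ∧ ¬x1

¬(x2 → x1)
= ¬(¬x2 ∨ x1)
= ¬¬x2 ∧ ¬x1
= x2 ∧ ¬x1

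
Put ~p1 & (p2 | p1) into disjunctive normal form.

~p1 & p2

~p1 & (p2 | p1)
≡ (~p1 & p2) | (~p1 & p1)   — distribute & over |
≡ ~p1 & p2   — simplify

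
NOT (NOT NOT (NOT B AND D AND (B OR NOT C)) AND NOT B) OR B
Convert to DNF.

NOT (NOT NOT (NOT B AND D AND (B OR NOT C)) AND NOT B) OR B
⇔ NOT NOT NOT (NOT B AND D AND (B OR NOT C)) OR NOT NOT B OR B   [De Morgan]
⇔ NOT (NOT B AND D AND (B OR NOT C)) OR NOT NOT B OR B   [double negation]
⇔ NOT NOT B OR NOT D OR NOT (B OR NOT C) OR NOT NOT B OR B   [De Morgan]
⇔ B OR NOT D OR NOT (B OR NOT C) OR NOT NOT B OR B   [double negation]
⇔ B OR NOT D OR (NOT B AND NOT NOT C) OR NOT NOT B OR B   [De Morgan]
⇔ B OR NOT D OR (NOT B AND C) OR NOT NOT B OR B   [double negation]
⇔ B OR NOT D OR (NOT B AND C) OR B OR B   [double negation]
⇔ B OR NOT D OR (NOT B AND C)   [simplify]

B OR NOT D OR (NOT B AND C)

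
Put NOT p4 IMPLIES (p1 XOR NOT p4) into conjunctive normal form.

p4 OR NOT p1

NOT p4 IMPLIES (p1 XOR NOT p4)
≡ NOT NOT p4 OR (p1 XOR NOT p4)   [eliminate IMPLIES]
≡ NOT NOT p4 OR ((p1 OR NOT p4) AND NOT (p1 AND NOT p4))   [expand XOR]
≡ p4 OR ((p1 OR NOT p4) AND NOT (p1 AND NOT p4))   [double negation]
≡ p4 OR ((p1 OR NOT p4) AND (NOT p1 OR NOT NOT p4))   [De Morgan]
≡ p4 OR ((p1 OR NOT p4) AND (NOT p1 OR p4))   [double negation]
≡ (p4 OR p1 OR NOT p4) AND (p4 OR NOT p1 OR p4)   [distribute OR over AND]
≡ p4 OR NOT p1   [simplify]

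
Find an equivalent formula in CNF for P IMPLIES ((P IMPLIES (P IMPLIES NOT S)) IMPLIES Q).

P IMPLIES ((P IMPLIES (P IMPLIES NOT S)) IMPLIES Q)
≡ NOT P OR ((P IMPLIES (P IMPLIES NOT S)) IMPLIES Q)   [eliminate IMPLIES]
≡ NOT P OR NOT (P IMPLIES (P IMPLIES NOT S)) OR Q   [eliminate IMPLIES]
≡ NOT P OR NOT (NOT P OR (P IMPLIES NOT S)) OR Q   [eliminate IMPLIES]
≡ NOT P OR NOT (NOT P OR NOT P OR NOT S) OR Q   [eliminate IMPLIES]
≡ NOT P OR (NOT NOT P AND NOT NOT P AND NOT NOT S) OR Q   [De Morgan]
≡ NOT P OR (P AND NOT NOT P AND NOT NOT S) OR Q   [double negation]
≡ NOT P OR (P AND P AND NOT NOT S) OR Q   [double negation]
≡ NOT P OR (P AND P AND S) OR Q   [double negation]
≡ (NOT P OR P OR Q) AND (NOT P OR P OR Q) AND (NOT P OR S OR Q)   [distribute OR over AND]
≡ NOT P OR S OR Q   [simplify]

NOT P OR S OR Q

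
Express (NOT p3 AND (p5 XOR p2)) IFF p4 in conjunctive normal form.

(NOT p3 AND (p5 XOR p2)) IFF p4
= ((NOT p3 AND (p5 XOR p2)) IMPLIES p4) AND (p4 IMPLIES (NOT p3 AND (p5 XOR p2)))   [eliminate IFF]
= (NOT (NOT p3 AND (p5 XOR p2)) OR p4) AND (p4 IMPLIES (NOT p3 AND (p5 XOR p2)))   [eliminate IMPLIES]
= (NOT (NOT p3 AND (p5 OR p2) AND NOT (p5 AND p2)) OR p4) AND (p4 IMPLIES (NOT p3 AND (p5 XOR p2)))   [expand XOR]
= (NOT (NOT p3 AND (p5 OR p2) AND NOT (p5 AND p2)) OR p4) AND (NOT p4 OR (NOT p3 AND (p5 XOR p2)))   [eliminate IMPLIES]
= (NOT (NOT p3 AND (p5 OR p2) AND NOT (p5 AND p2)) OR p4) AND (NOT p4 OR (NOT p3 AND (p5 OR p2) AND NOT (p5 AND p2)))   [expand XOR]
= (NOT NOT p3 OR NOT (p5 OR p2) OR NOT NOT (p5 AND p2) OR p4) AND (NOT p4 OR (NOT p3 AND (p5 OR p2) AND NOT (p5 AND p2)))   [De Morgan]
= (p3 OR NOT (p5 OR p2) OR NOT NOT (p5 AND p2) OR p4) AND (NOT p4 OR (NOT p3 AND (p5 OR p2) AND NOT (p5 AND p2)))   [double negation]
= (p3 OR (NOT p5 AND NOT p2) OR NOT NOT (p5 AND p2) OR p4) AND (NOT p4 OR (NOT p3 AND (p5 OR p2) AND NOT (p5 AND p2)))   [De Morgan]
= (p3 OR (NOT p5 AND NOT p2) OR (p5 AND p2) OR p4) AND (NOT p4 OR (NOT p3 AND (p5 OR p2) AND NOT (p5 AND p2)))   [double negation]
= (p3 OR (NOT p5 AND NOT p2) OR (p5 AND p2) OR p4) AND (NOT p4 OR (NOT p3 AND (p5 OR p2) AND (NOT p5 OR NOT p2)))   [De Morgan]
= (p3 OR NOT p5 OR p5 OR p4) AND (p3 OR NOT p5 OR p2 OR p4) AND (p3 OR NOT p2 OR p5 OR p4) AND (p3 OR NOT p2 OR p2 OR p4) AND (NOT p4 OR NOT p3) AND (NOT p4 OR p5 OR p2) AND (NOT p4 OR NOT p5 OR NOT p2)   [distribute OR over AND]
= (p3 OR NOT p5 OR p2 OR p4) AND (p3 OR NOT p2 OR p5 OR p4) AND (NOT p4 OR NOT p3) AND (NOT p4 OR p5 OR p2) AND (NOT p4 OR NOT p5 OR NOT p2)   [simplify]

(p3 OR NOT p5 OR p2 OR p4) AND (p3 OR NOT p2 OR p5 OR p4) AND (NOT p4 OR NOT p3) AND (NOT p4 OR p5 OR p2) AND (NOT p4 OR NOT p5 OR NOT p2)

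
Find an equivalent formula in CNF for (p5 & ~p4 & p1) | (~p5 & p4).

(p5 & ~p4 & p1) | (~p5 & p4)
≡ (p5 | ~p5) & (p5 | p4) & (~p4 | ~p5) & (~p4 | p4) & (p1 | ~p5) & (p1 | p4)   (distribute | over &)
≡ (p5 | p4) & (~p4 | ~p5) & (p1 | ~p5) & (p1 | p4)   (simplify)

(p5 | p4) & (~p4 | ~p5) & (p1 | ~p5) & (p1 | p4)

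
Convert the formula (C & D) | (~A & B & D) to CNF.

(C & D) | (~A & B & D)
≡ (C | ~A) & (C | B) & (C | D) & (D | ~A) & (D | B) & (D | D)   (distribute | over &)
≡ (C | ~A) & (C | B) & D   (simplify)

(C | ~A) & (C | B) & D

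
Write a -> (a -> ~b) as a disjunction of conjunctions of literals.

~a | ~b

a -> (a -> ~b)
⇔ ~a | (a -> ~b)
⇔ ~a | ~a | ~b
⇔ ~a | ~b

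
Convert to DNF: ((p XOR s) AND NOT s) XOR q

(p AND NOT s AND NOT q) OR (NOT p AND NOT s AND q) OR (s AND q)

((p XOR s) AND NOT s) XOR q
≡ ((p XOR s) AND NOT s AND NOT q) OR (NOT ((p XOR s) AND NOT s) AND q)   — expand XOR
≡ (((p AND NOT s) OR (NOT p AND s)) AND NOT s AND NOT q) OR (NOT ((p XOR s) AND NOT s) AND q)   — expand XOR
≡ (((p AND NOT s) OR (NOT p AND s)) AND NOT s AND NOT q) OR (NOT (((p AND NOT s) OR (NOT p AND s)) AND NOT s) AND q)   — expand XOR
≡ (((p AND NOT s) OR (NOT p AND s)) AND NOT s AND NOT q) OR ((NOT ((p AND NOT s) OR (NOT p AND s)) OR NOT NOT s) AND q)   — De Morgan
≡ (((p AND NOT s) OR (NOT p AND s)) AND NOT s AND NOT q) OR (((NOT (p AND NOT s) AND NOT (NOT p AND s)) OR NOT NOT s) AND q)   — De Morgan
≡ (((p AND NOT s) OR (NOT p AND s)) AND NOT s AND NOT q) OR ((((NOT p OR NOT NOT s) AND NOT (NOT p AND s)) OR NOT NOT s) AND q)   — De Morgan
≡ (((p AND NOT s) OR (NOT p AND s)) AND NOT s AND NOT q) OR ((((NOT p OR s) AND NOT (NOT p AND s)) OR NOT NOT s) AND q)   — double negation
≡ (((p AND NOT s) OR (NOT p AND s)) AND NOT s AND NOT q) OR ((((NOT p OR s) AND (NOT NOT p OR NOT s)) OR NOT NOT s) AND q)   — De Morgan
≡ (((p AND NOT s) OR (NOT p AND s)) AND NOT s AND NOT q) OR ((((NOT p OR s) AND (p OR NOT s)) OR NOT NOT s) AND q)   — double negation
≡ (((p AND NOT s) OR (NOT p AND s)) AND NOT s AND NOT q) OR ((((NOT p OR s) AND (p OR NOT s)) OR s) AND q)   — double negation
≡ (p AND NOT s AND NOT s AND NOT q) OR (NOT p AND s AND NOT s AND NOT q) OR (NOT p AND p AND q) OR (NOT p AND NOT s AND q) OR (s AND p AND q) OR (s AND NOT s AND q) OR (s AND q)   — distribute AND over OR
≡ (p AND NOT s AND NOT q) OR (NOT p AND NOT s AND q) OR (s AND q)   — simplify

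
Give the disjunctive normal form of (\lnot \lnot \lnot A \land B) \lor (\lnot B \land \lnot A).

(\lnot A \land B) \lor (\lnot B \land \lnot A)

(\lnot \lnot \lnot A \land B) \lor (\lnot B \land \lnot A)
≡ (\lnot A \land B) \lor (\lnot B \land \lnot A)   [double negation]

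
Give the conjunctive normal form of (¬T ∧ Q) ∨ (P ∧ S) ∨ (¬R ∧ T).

(¬T ∨ P ∨ ¬R) ∧ (¬T ∨ S ∨ ¬R) ∧ (Q ∨ P ∨ ¬R) ∧ (Q ∨ P ∨ T) ∧ (Q ∨ S ∨ ¬R) ∧ (Q ∨ S ∨ T)

(¬T ∧ Q) ∨ (P ∧ S) ∨ (¬R ∧ T)
⇔ (¬T ∨ P ∨ ¬R) ∧ (¬T ∨ P ∨ T) ∧ (¬T ∨ S ∨ ¬R) ∧ (¬T ∨ S ∨ T) ∧ (Q ∨ P ∨ ¬R) ∧ (Q ∨ P ∨ T) ∧ (Q ∨ S ∨ ¬R) ∧ (Q ∨ S ∨ T)   [distribute ∨ over ∧]
⇔ (¬T ∨ P ∨ ¬R) ∧ (¬T ∨ S ∨ ¬R) ∧ (Q ∨ P ∨ ¬R) ∧ (Q ∨ P ∨ T) ∧ (Q ∨ S ∨ ¬R) ∧ (Q ∨ S ∨ T)   [simplify]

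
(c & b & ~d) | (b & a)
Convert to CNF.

(c | a) & b & (~d | a)

(c & b & ~d) | (b & a)
⇔ (c | b) & (c | a) & (b | b) & (b | a) & (~d | b) & (~d | a)   [distribute | over &]
⇔ (c | a) & b & (~d | a)   [simplify]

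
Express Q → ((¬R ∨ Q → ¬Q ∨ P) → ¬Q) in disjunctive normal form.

Q → ((¬R ∨ Q → ¬Q ∨ P) → ¬Q)
= ¬Q ∨ ((¬R ∨ Q → ¬Q ∨ P) → ¬Q)   — eliminate →
= ¬Q ∨ ¬(¬R ∨ Q → ¬Q ∨ P) ∨ ¬Q   — eliminate →
= ¬Q ∨ ¬(¬(¬R ∨ Q) ∨ ¬Q ∨ P) ∨ ¬Q   — eliminate →
= ¬Q ∨ ¬¬(¬R ∨ Q) ∧ ¬¬Q ∧ ¬P ∨ ¬Q   — De Morgan
= ¬Q ∨ (¬R ∨ Q) ∧ ¬¬Q ∧ ¬P ∨ ¬Q   — double negation
= ¬Q ∨ (¬R ∨ Q) ∧ Q ∧ ¬P ∨ ¬Q   — double negation
= ¬Q ∨ ¬R ∧ Q ∧ ¬P ∨ Q ∧ Q ∧ ¬P ∨ ¬Q   — distribute ∧ over ∨
= ¬Q ∨ Q ∧ ¬P   — simplify

¬Q ∨ Q ∧ ¬P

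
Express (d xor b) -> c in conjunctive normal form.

(~d | b | c) & (~b | d | c)

(d xor b) -> c
⇔ ~(d xor b) | c   [eliminate ->]
⇔ ~((d | b) & ~(d & b)) | c   [expand xor]
⇔ ~(d | b) | ~~(d & b) | c   [De Morgan]
⇔ (~d & ~b) | ~~(d & b) | c   [De Morgan]
⇔ (~d & ~b) | (d & b) | c   [double negation]
⇔ (~d | d | c) & (~d | b | c) & (~b | d | c) & (~b | b | c)   [distribute | over &]
⇔ (~d | b | c) & (~b | d | c)   [simplify]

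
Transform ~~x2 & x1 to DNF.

x2 & x1

~~x2 & x1
⇔ x2 & x1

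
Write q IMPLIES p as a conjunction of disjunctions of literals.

q IMPLIES p
⇔ NOT q OR p   [eliminate IMPLIES]

NOT q OR p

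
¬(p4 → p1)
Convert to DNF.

¬(p4 → p1)
= ¬(¬p4 ∨ p1)   [eliminate →]
= ¬¬p4 ∧ ¬p1   [De Morgan]
= p4 ∧ ¬p1   [double negation]

p4 ∧ ¬p1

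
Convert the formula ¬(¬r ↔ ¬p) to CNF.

¬(¬r ↔ ¬p)
⇔ ¬((¬r → ¬p) ∧ (¬p → ¬r))   [eliminate ↔]
⇔ ¬((¬¬r ∨ ¬p) ∧ (¬p → ¬r))   [eliminate →]
⇔ ¬((¬¬r ∨ ¬p) ∧ (¬¬p ∨ ¬r))   [eliminate →]
⇔ ¬(¬¬r ∨ ¬p) ∨ ¬(¬¬p ∨ ¬r)   [De Morgan]
⇔ (¬¬¬r ∧ ¬¬p) ∨ ¬(¬¬p ∨ ¬r)   [De Morgan]
⇔ (¬r ∧ ¬¬p) ∨ ¬(¬¬p ∨ ¬r)   [double negation]
⇔ (¬r ∧ p) ∨ ¬(¬¬p ∨ ¬r)   [double negation]
⇔ (¬r ∧ p) ∨ (¬¬¬p ∧ ¬¬r)   [De Morgan]
⇔ (¬r ∧ p) ∨ (¬p ∧ ¬¬r)   [double negation]
⇔ (¬r ∧ p) ∨ (¬p ∧ r)   [double negation]
⇔ (¬r ∨ ¬p) ∧ (¬r ∨ r) ∧ (p ∨ ¬p) ∧ (p ∨ r)   [distribute ∨ over ∧]
⇔ (¬r ∨ ¬p) ∧ (p ∨ r)   [simplify]

(¬r ∨ ¬p) ∧ (p ∨ r)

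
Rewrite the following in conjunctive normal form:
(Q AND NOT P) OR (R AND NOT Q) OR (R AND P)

(Q AND NOT P) OR (R AND NOT Q) OR (R AND P)
≡ (Q OR R OR R) AND (Q OR R OR P) AND (Q OR NOT Q OR R) AND (Q OR NOT Q OR P) AND (NOT P OR R OR R) AND (NOT P OR R OR P) AND (NOT P OR NOT Q OR R) AND (NOT P OR NOT Q OR P)   [distribute OR over AND]
≡ (Q OR R) AND (NOT P OR R)   [simplify]

(Q OR R) AND (NOT P OR R)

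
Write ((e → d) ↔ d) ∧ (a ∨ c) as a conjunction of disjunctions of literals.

(e ∨ d) ∧ (a ∨ c)

((e → d) ↔ d) ∧ (a ∨ c)
= ((e → d) → d) ∧ (d → (e → d)) ∧ (a ∨ c)   [eliminate ↔]
= (¬(e → d) ∨ d) ∧ (d → (e → d)) ∧ (a ∨ c)   [eliminate →]
= (¬(¬e ∨ d) ∨ d) ∧ (d → (e → d)) ∧ (a ∨ c)   [eliminate →]
= (¬(¬e ∨ d) ∨ d) ∧ (¬d ∨ (e → d)) ∧ (a ∨ c)   [eliminate →]
= (¬(¬e ∨ d) ∨ d) ∧ (¬d ∨ ¬e ∨ d) ∧ (a ∨ c)   [eliminate →]
= ((¬¬e ∧ ¬d) ∨ d) ∧ (¬d ∨ ¬e ∨ d) ∧ (a ∨ c)   [De Morgan]
= ((e ∧ ¬d) ∨ d) ∧ (¬d ∨ ¬e ∨ d) ∧ (a ∨ c)   [double negation]
= (e ∨ d) ∧ (¬d ∨ d) ∧ (¬d ∨ ¬e ∨ d) ∧ (a ∨ c)   [distribute ∨ over ∧]
= (e ∨ d) ∧ (a ∨ c)   [simplify]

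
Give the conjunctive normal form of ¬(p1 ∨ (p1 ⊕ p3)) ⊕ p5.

¬(p1 ∨ (p1 ⊕ p3)) ⊕ p5
≡ (¬(p1 ∨ (p1 ⊕ p3)) ∨ p5) ∧ ¬(¬(p1 ∨ (p1 ⊕ p3)) ∧ p5)
≡ (¬(p1 ∨ ((p1 ∨ p3) ∧ ¬(p1 ∧ p3))) ∨ p5) ∧ ¬(¬(p1 ∨ (p1 ⊕ p3)) ∧ p5)
≡ (¬(p1 ∨ ((p1 ∨ p3) ∧ ¬(p1 ∧ p3))) ∨ p5) ∧ ¬(¬(p1 ∨ ((p1 ∨ p3) ∧ ¬(p1 ∧ p3))) ∧ p5)
≡ ((¬p1 ∧ ¬((p1 ∨ p3) ∧ ¬(p1 ∧ p3))) ∨ p5) ∧ ¬(¬(p1 ∨ ((p1 ∨ p3) ∧ ¬(p1 ∧ p3))) ∧ p5)
≡ ((¬p1 ∧ (¬(p1 ∨ p3) ∨ ¬¬(p1 ∧ p3))) ∨ p5) ∧ ¬(¬(p1 ∨ ((p1 ∨ p3) ∧ ¬(p1 ∧ p3))) ∧ p5)
≡ ((¬p1 ∧ ((¬p1 ∧ ¬p3) ∨ ¬¬(p1 ∧ p3))) ∨ p5) ∧ ¬(¬(p1 ∨ ((p1 ∨ p3) ∧ ¬(p1 ∧ p3))) ∧ p5)
≡ ((¬p1 ∧ ((¬p1 ∧ ¬p3) ∨ (p1 ∧ p3))) ∨ p5) ∧ ¬(¬(p1 ∨ ((p1 ∨ p3) ∧ ¬(p1 ∧ p3))) ∧ p5)
≡ ((¬p1 ∧ ((¬p1 ∧ ¬p3) ∨ (p1 ∧ p3))) ∨ p5) ∧ (¬¬(p1 ∨ ((p1 ∨ p3) ∧ ¬(p1 ∧ p3))) ∨ ¬p5)
≡ ((¬p1 ∧ ((¬p1 ∧ ¬p3) ∨ (p1 ∧ p3))) ∨ p5) ∧ (p1 ∨ ((p1 ∨ p3) ∧ ¬(p1 ∧ p3)) ∨ ¬p5)
≡ ((¬p1 ∧ ((¬p1 ∧ ¬p3) ∨ (p1 ∧ p3))) ∨ p5) ∧ (p1 ∨ ((p1 ∨ p3) ∧ (¬p1 ∨ ¬p3)) ∨ ¬p5)
≡ (¬p1 ∨ p5) ∧ (¬p1 ∨ p1 ∨ p5) ∧ (¬p1 ∨ p3 ∨ p5) ∧ (¬p3 ∨ p1 ∨ p5) ∧ (¬p3 ∨ p3 ∨ p5) ∧ (p1 ∨ p1 ∨ p3 ∨ ¬p5) ∧ (p1 ∨ ¬p1 ∨ ¬p3 ∨ ¬p5)
≡ (¬p1 ∨ p5) ∧ (¬p3 ∨ p1 ∨ p5) ∧ (p1 ∨ p3 ∨ ¬p5)

(¬p1 ∨ p5) ∧ (¬p3 ∨ p1 ∨ p5) ∧ (p1 ∨ p3 ∨ ¬p5)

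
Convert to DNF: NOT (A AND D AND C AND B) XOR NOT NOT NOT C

(NOT A AND C) OR (NOT D AND C) OR (NOT B AND C)

NOT (A AND D AND C AND B) XOR NOT NOT NOT C
= (NOT (A AND D AND C AND B) AND NOT NOT NOT NOT C) OR (NOT NOT (A AND D AND C AND B) AND NOT NOT NOT C)   [expand XOR]
= ((NOT A OR NOT D OR NOT C OR NOT B) AND NOT NOT NOT NOT C) OR (NOT NOT (A AND D AND C AND B) AND NOT NOT NOT C)   [De Morgan]
= ((NOT A OR NOT D OR NOT C OR NOT B) AND NOT NOT C) OR (NOT NOT (A AND D AND C AND B) AND NOT NOT NOT C)   [double negation]
= ((NOT A OR NOT D OR NOT C OR NOT B) AND C) OR (NOT NOT (A AND D AND C AND B) AND NOT NOT NOT C)   [double negation]
= ((NOT A OR NOT D OR NOT C OR NOT B) AND C) OR (A AND D AND C AND B AND NOT NOT NOT C)   [double negation]
= ((NOT A OR NOT D OR NOT C OR NOT B) AND C) OR (A AND D AND C AND B AND NOT C)   [double negation]
= (NOT A AND C) OR (NOT D AND C) OR (NOT C AND C) OR (NOT B AND C) OR (A AND D AND C AND B AND NOT C)   [distribute AND over OR]
= (NOT A AND C) OR (NOT D AND C) OR (NOT B AND C)   [simplify]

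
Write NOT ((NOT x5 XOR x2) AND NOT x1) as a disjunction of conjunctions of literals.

NOT ((NOT x5 XOR x2) AND NOT x1)
⇔ NOT (((NOT x5 AND NOT x2) OR (NOT NOT x5 AND x2)) AND NOT x1)   — expand XOR
⇔ NOT ((NOT x5 AND NOT x2) OR (NOT NOT x5 AND x2)) OR NOT NOT x1   — De Morgan
⇔ (NOT (NOT x5 AND NOT x2) AND NOT (NOT NOT x5 AND x2)) OR NOT NOT x1   — De Morgan
⇔ ((NOT NOT x5 OR NOT NOT x2) AND NOT (NOT NOT x5 AND x2)) OR NOT NOT x1   — De Morgan
⇔ ((x5 OR NOT NOT x2) AND NOT (NOT NOT x5 AND x2)) OR NOT NOT x1   — double negation
⇔ ((x5 OR x2) AND NOT (NOT NOT x5 AND x2)) OR NOT NOT x1   — double negation
⇔ ((x5 OR x2) AND (NOT NOT NOT x5 OR NOT x2)) OR NOT NOT x1   — De Morgan
⇔ ((x5 OR x2) AND (NOT x5 OR NOT x2)) OR NOT NOT x1   — double negation
⇔ ((x5 OR x2) AND (NOT x5 OR NOT x2)) OR x1   — double negation
⇔ (x5 AND NOT x5) OR (x5 AND NOT x2) OR (x2 AND NOT x5) OR (x2 AND NOT x2) OR x1   — distribute AND over OR
⇔ (x5 AND NOT x2) OR (x2 AND NOT x5) OR x1   — simplify

(x5 AND NOT x2) OR (x2 AND NOT x5) OR x1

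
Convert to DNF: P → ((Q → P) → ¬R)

¬P ∨ ¬R

P → ((Q → P) → ¬R)
⇔ ¬P ∨ ((Q → P) → ¬R)   [eliminate →]
⇔ ¬P ∨ ¬(Q → P) ∨ ¬R   [eliminate →]
⇔ ¬P ∨ ¬(¬Q ∨ P) ∨ ¬R   [eliminate →]
⇔ ¬P ∨ (¬¬Q ∧ ¬P) ∨ ¬R   [De Morgan]
⇔ ¬P ∨ (Q ∧ ¬P) ∨ ¬R   [double negation]
⇔ ¬P ∨ ¬R   [simplify]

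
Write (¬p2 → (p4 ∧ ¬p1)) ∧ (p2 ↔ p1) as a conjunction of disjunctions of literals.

(p2 ∨ p4) ∧ (p2 ∨ ¬p1) ∧ (¬p2 ∨ p1)

(¬p2 → (p4 ∧ ¬p1)) ∧ (p2 ↔ p1)
≡ (¬¬p2 ∨ (p4 ∧ ¬p1)) ∧ (p2 ↔ p1)   [eliminate →]
≡ (¬¬p2 ∨ (p4 ∧ ¬p1)) ∧ (p2 → p1) ∧ (p1 → p2)   [eliminate ↔]
≡ (¬¬p2 ∨ (p4 ∧ ¬p1)) ∧ (¬p2 ∨ p1) ∧ (p1 → p2)   [eliminate →]
≡ (¬¬p2 ∨ (p4 ∧ ¬p1)) ∧ (¬p2 ∨ p1) ∧ (¬p1 ∨ p2)   [eliminate →]
≡ (p2 ∨ (p4 ∧ ¬p1)) ∧ (¬p2 ∨ p1) ∧ (¬p1 ∨ p2)   [double negation]
≡ (p2 ∨ p4) ∧ (p2 ∨ ¬p1) ∧ (¬p2 ∨ p1) ∧ (¬p1 ∨ p2)   [distribute ∨ over ∧]
≡ (p2 ∨ p4) ∧ (p2 ∨ ¬p1) ∧ (¬p2 ∨ p1)   [simplify]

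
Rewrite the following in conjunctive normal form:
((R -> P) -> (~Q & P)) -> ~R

((R -> P) -> (~Q & P)) -> ~R
≡ ~((R -> P) -> (~Q & P)) | ~R   [eliminate ->]
≡ ~(~(R -> P) | (~Q & P)) | ~R   [eliminate ->]
≡ ~(~(~R | P) | (~Q & P)) | ~R   [eliminate ->]
≡ (~~(~R | P) & ~(~Q & P)) | ~R   [De Morgan]
≡ ((~R | P) & ~(~Q & P)) | ~R   [double negation]
≡ ((~R | P) & (~~Q | ~P)) | ~R   [De Morgan]
≡ ((~R | P) & (Q | ~P)) | ~R   [double negation]
≡ (~R | P | ~R) & (Q | ~P | ~R)   [distribute | over &]
≡ (~R | P) & (Q | ~P | ~R)   [simplify]

(~R | P) & (Q | ~P | ~R)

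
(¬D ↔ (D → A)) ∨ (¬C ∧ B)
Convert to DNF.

(¬D ↔ (D → A)) ∨ (¬C ∧ B)
≡ ((¬D → (D → A)) ∧ ((D → A) → ¬D)) ∨ (¬C ∧ B)   (eliminate ↔)
≡ ((¬¬D ∨ (D → A)) ∧ ((D → A) → ¬D)) ∨ (¬C ∧ B)   (eliminate →)
≡ ((¬¬D ∨ ¬D ∨ A) ∧ ((D → A) → ¬D)) ∨ (¬C ∧ B)   (eliminate →)
≡ ((¬¬D ∨ ¬D ∨ A) ∧ (¬(D → A) ∨ ¬D)) ∨ (¬C ∧ B)   (eliminate →)
≡ ((¬¬D ∨ ¬D ∨ A) ∧ (¬(¬D ∨ A) ∨ ¬D)) ∨ (¬C ∧ B)   (eliminate →)
≡ ((D ∨ ¬D ∨ A) ∧ (¬(¬D ∨ A) ∨ ¬D)) ∨ (¬C ∧ B)   (double negation)
≡ ((D ∨ ¬D ∨ A) ∧ ((¬¬D ∧ ¬A) ∨ ¬D)) ∨ (¬C ∧ B)   (De Morgan)
≡ ((D ∨ ¬D ∨ A) ∧ ((D ∧ ¬A) ∨ ¬D)) ∨ (¬C ∧ B)   (double negation)
≡ (D ∧ D ∧ ¬A) ∨ (D ∧ ¬D) ∨ (¬D ∧ D ∧ ¬A) ∨ (¬D ∧ ¬D) ∨ (A ∧ D ∧ ¬A) ∨ (A ∧ ¬D) ∨ (¬C ∧ B)   (distribute ∧ over ∨)
≡ (D ∧ ¬A) ∨ ¬D ∨ (¬C ∧ B)   (simplify)

(D ∧ ¬A) ∨ ¬D ∨ (¬C ∧ B)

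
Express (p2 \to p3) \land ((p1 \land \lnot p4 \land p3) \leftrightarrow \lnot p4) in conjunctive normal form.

(p2 \to p3) \land ((p1 \land \lnot p4 \land p3) \leftrightarrow \lnot p4)
⇔ (\lnot p2 \lor p3) \land ((p1 \land \lnot p4 \land p3) \leftrightarrow \lnot p4)   — eliminate \to
⇔ (\lnot p2 \lor p3) \land ((p1 \land \lnot p4 \land p3) \to \lnot p4) \land (\lnot p4 \to (p1 \land \lnot p4 \land p3))   — eliminate \leftrightarrow
⇔ (\lnot p2 \lor p3) \land (\lnot (p1 \land \lnot p4 \land p3) \lor \lnot p4) \land (\lnot p4 \to (p1 \land \lnot p4 \land p3))   — eliminate \to
⇔ (\lnot p2 \lor p3) \land (\lnot (p1 \land \lnot p4 \land p3) \lor \lnot p4) \land (\lnot \lnot p4 \lor (p1 \land \lnot p4 \land p3))   — eliminate \to
⇔ (\lnot p2 \lor p3) \land (\lnot p1 \lor \lnot \lnot p4 \lor \lnot p3 \lor \lnot p4) \land (\lnot \lnot p4 \lor (p1 \land \lnot p4 \land p3))   — De Morgan
⇔ (\lnot p2 \lor p3) \land (\lnot p1 \lor p4 \lor \lnot p3 \lor \lnot p4) \land (\lnot \lnot p4 \lor (p1 \land \lnot p4 \land p3))   — double negation
⇔ (\lnot p2 \lor p3) \land (\lnot p1 \lor p4 \lor \lnot p3 \lor \lnot p4) \land (p4 \lor (p1 \land \lnot p4 \land p3))   — double negation
⇔ (\lnot p2 \lor p3) \land (\lnot p1 \lor p4 \lor \lnot p3 \lor \lnot p4) \land (p4 \lor p1) \land (p4 \lor \lnot p4) \land (p4 \lor p3)   — distribute \lor over \land
⇔ (\lnot p2 \lor p3) \land (p4 \lor p1) \land (p4 \lor p3)   — simplify

(\lnot p2 \lor p3) \land (p4 \lor p1) \land (p4 \lor p3)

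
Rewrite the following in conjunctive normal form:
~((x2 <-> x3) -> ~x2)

(~x2 | x3) & x2

~((x2 <-> x3) -> ~x2)
≡ ~(~(x2 <-> x3) | ~x2)   [eliminate ->]
≡ ~(~((x2 -> x3) & (x3 -> x2)) | ~x2)   [eliminate <->]
≡ ~(~((~x2 | x3) & (x3 -> x2)) | ~x2)   [eliminate ->]
≡ ~(~((~x2 | x3) & (~x3 | x2)) | ~x2)   [eliminate ->]
≡ ~~((~x2 | x3) & (~x3 | x2)) & ~~x2   [De Morgan]
≡ (~x2 | x3) & (~x3 | x2) & ~~x2   [double negation]
≡ (~x2 | x3) & (~x3 | x2) & x2   [double negation]
≡ (~x2 | x3) & x2   [simplify]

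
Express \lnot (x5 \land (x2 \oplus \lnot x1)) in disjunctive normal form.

\lnot (x5 \land (x2 \oplus \lnot x1))
≡ \lnot (x5 \land (x2 \land \lnot \lnot x1 \lor \lnot x2 \land \lnot x1))
≡ \lnot x5 \lor \lnot (x2 \land \lnot \lnot x1 \lor \lnot x2 \land \lnot x1)
≡ \lnot x5 \lor \lnot (x2 \land \lnot \lnot x1) \land \lnot (\lnot x2 \land \lnot x1)
≡ \lnot x5 \lor (\lnot x2 \lor \lnot \lnot \lnot x1) \land \lnot (\lnot x2 \land \lnot x1)
≡ \lnot x5 \lor (\lnot x2 \lor \lnot x1) \land \lnot (\lnot x2 \land \lnot x1)
≡ \lnot x5 \lor (\lnot x2 \lor \lnot x1) \land (\lnot \lnot x2 \lor \lnot \lnot x1)
≡ \lnot x5 \lor (\lnot x2 \lor \lnot x1) \land (x2 \lor \lnot \lnot x1)
≡ \lnot x5 \lor (\lnot x2 \lor \lnot x1) \land (x2 \lor x1)
≡ \lnot x5 \lor \lnot x2 \land x2 \lor \lnot x2 \land x1 \lor \lnot x1 \land x2 \lor \lnot x1 \land x1
≡ \lnot x5 \lor \lnot x2 \land x1 \lor \lnot x1 \land x2

\lnot x5 \lor \lnot x2 \land x1 \lor \lnot x1 \land x2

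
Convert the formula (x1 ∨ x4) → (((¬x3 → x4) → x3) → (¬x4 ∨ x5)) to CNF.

(x1 ∨ x4) → (((¬x3 → x4) → x3) → (¬x4 ∨ x5))
= ¬(x1 ∨ x4) ∨ (((¬x3 → x4) → x3) → (¬x4 ∨ x5))   (eliminate →)
= ¬(x1 ∨ x4) ∨ ¬((¬x3 → x4) → x3) ∨ ¬x4 ∨ x5   (eliminate →)
= ¬(x1 ∨ x4) ∨ ¬(¬(¬x3 → x4) ∨ x3) ∨ ¬x4 ∨ x5   (eliminate →)
= ¬(x1 ∨ x4) ∨ ¬(¬(¬¬x3 ∨ x4) ∨ x3) ∨ ¬x4 ∨ x5   (eliminate →)
= (¬x1 ∧ ¬x4) ∨ ¬(¬(¬¬x3 ∨ x4) ∨ x3) ∨ ¬x4 ∨ x5   (De Morgan)
= (¬x1 ∧ ¬x4) ∨ (¬¬(¬¬x3 ∨ x4) ∧ ¬x3) ∨ ¬x4 ∨ x5   (De Morgan)
= (¬x1 ∧ ¬x4) ∨ ((¬¬x3 ∨ x4) ∧ ¬x3) ∨ ¬x4 ∨ x5   (double negation)
= (¬x1 ∧ ¬x4) ∨ ((x3 ∨ x4) ∧ ¬x3) ∨ ¬x4 ∨ x5   (double negation)
= (¬x1 ∨ x3 ∨ x4 ∨ ¬x4 ∨ x5) ∧ (¬x1 ∨ ¬x3 ∨ ¬x4 ∨ x5) ∧ (¬x4 ∨ x3 ∨ x4 ∨ ¬x4 ∨ x5) ∧ (¬x4 ∨ ¬x3 ∨ ¬x4 ∨ x5)   (distribute ∨ over ∧)
= ¬x4 ∨ ¬x3 ∨ x5   (simplify)

¬x4 ∨ ¬x3 ∨ x5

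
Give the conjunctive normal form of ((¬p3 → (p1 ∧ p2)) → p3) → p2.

((¬p3 → (p1 ∧ p2)) → p3) → p2
≡ ¬((¬p3 → (p1 ∧ p2)) → p3) ∨ p2   [eliminate →]
≡ ¬(¬(¬p3 → (p1 ∧ p2)) ∨ p3) ∨ p2   [eliminate →]
≡ ¬(¬(¬¬p3 ∨ (p1 ∧ p2)) ∨ p3) ∨ p2   [eliminate →]
≡ (¬¬(¬¬p3 ∨ (p1 ∧ p2)) ∧ ¬p3) ∨ p2   [De Morgan]
≡ ((¬¬p3 ∨ (p1 ∧ p2)) ∧ ¬p3) ∨ p2   [double negation]
≡ ((p3 ∨ (p1 ∧ p2)) ∧ ¬p3) ∨ p2   [double negation]
≡ (p3 ∨ p1 ∨ p2) ∧ (p3 ∨ p2 ∨ p2) ∧ (¬p3 ∨ p2)   [distribute ∨ over ∧]
≡ (p3 ∨ p2) ∧ (¬p3 ∨ p2)   [simplify]

(p3 ∨ p2) ∧ (¬p3 ∨ p2)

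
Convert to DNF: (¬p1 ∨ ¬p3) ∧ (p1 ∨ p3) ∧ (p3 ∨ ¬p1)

(¬p1 ∨ ¬p3) ∧ (p1 ∨ p3) ∧ (p3 ∨ ¬p1)
≡ (¬p1 ∧ p1 ∧ p3) ∨ (¬p1 ∧ p1 ∧ ¬p1) ∨ (¬p1 ∧ p3 ∧ p3) ∨ (¬p1 ∧ p3 ∧ ¬p1) ∨ (¬p3 ∧ p1 ∧ p3) ∨ (¬p3 ∧ p1 ∧ ¬p1) ∨ (¬p3 ∧ p3 ∧ p3) ∨ (¬p3 ∧ p3 ∧ ¬p1)
≡ ¬p1 ∧ p3

¬p1 ∧ p3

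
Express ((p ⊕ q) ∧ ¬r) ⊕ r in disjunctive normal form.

((p ⊕ q) ∧ ¬r) ⊕ r
⇔ ((p ⊕ q) ∧ ¬r ∧ ¬r) ∨ (¬((p ⊕ q) ∧ ¬r) ∧ r)   (expand ⊕)
⇔ (((p ∧ ¬q) ∨ (¬p ∧ q)) ∧ ¬r ∧ ¬r) ∨ (¬((p ⊕ q) ∧ ¬r) ∧ r)   (expand ⊕)
⇔ (((p ∧ ¬q) ∨ (¬p ∧ q)) ∧ ¬r ∧ ¬r) ∨ (¬(((p ∧ ¬q) ∨ (¬p ∧ q)) ∧ ¬r) ∧ r)   (expand ⊕)
⇔ (((p ∧ ¬q) ∨ (¬p ∧ q)) ∧ ¬r ∧ ¬r) ∨ ((¬((p ∧ ¬q) ∨ (¬p ∧ q)) ∨ ¬¬r) ∧ r)   (De Morgan)
⇔ (((p ∧ ¬q) ∨ (¬p ∧ q)) ∧ ¬r ∧ ¬r) ∨ (((¬(p ∧ ¬q) ∧ ¬(¬p ∧ q)) ∨ ¬¬r) ∧ r)   (De Morgan)
⇔ (((p ∧ ¬q) ∨ (¬p ∧ q)) ∧ ¬r ∧ ¬r) ∨ ((((¬p ∨ ¬¬q) ∧ ¬(¬p ∧ q)) ∨ ¬¬r) ∧ r)   (De Morgan)
⇔ (((p ∧ ¬q) ∨ (¬p ∧ q)) ∧ ¬r ∧ ¬r) ∨ ((((¬p ∨ q) ∧ ¬(¬p ∧ q)) ∨ ¬¬r) ∧ r)   (double negation)
⇔ (((p ∧ ¬q) ∨ (¬p ∧ q)) ∧ ¬r ∧ ¬r) ∨ ((((¬p ∨ q) ∧ (¬¬p ∨ ¬q)) ∨ ¬¬r) ∧ r)   (De Morgan)
⇔ (((p ∧ ¬q) ∨ (¬p ∧ q)) ∧ ¬r ∧ ¬r) ∨ ((((¬p ∨ q) ∧ (p ∨ ¬q)) ∨ ¬¬r) ∧ r)   (double negation)
⇔ (((p ∧ ¬q) ∨ (¬p ∧ q)) ∧ ¬r ∧ ¬r) ∨ ((((¬p ∨ q) ∧ (p ∨ ¬q)) ∨ r) ∧ r)   (double negation)
⇔ (p ∧ ¬q ∧ ¬r ∧ ¬r) ∨ (¬p ∧ q ∧ ¬r ∧ ¬r) ∨ (¬p ∧ p ∧ r) ∨ (¬p ∧ ¬q ∧ r) ∨ (q ∧ p ∧ r) ∨ (q ∧ ¬q ∧ r) ∨ (r ∧ r)   (distribute ∧ over ∨)
⇔ (p ∧ ¬q ∧ ¬r) ∨ (¬p ∧ q ∧ ¬r) ∨ r   (simplify)

(p ∧ ¬q ∧ ¬r) ∨ (¬p ∧ q ∧ ¬r) ∨ r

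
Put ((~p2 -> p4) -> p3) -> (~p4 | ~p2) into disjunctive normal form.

((~p2 -> p4) -> p3) -> (~p4 | ~p2)
⇔ ~((~p2 -> p4) -> p3) | ~p4 | ~p2   — eliminate ->
⇔ ~(~(~p2 -> p4) | p3) | ~p4 | ~p2   — eliminate ->
⇔ ~(~(~~p2 | p4) | p3) | ~p4 | ~p2   — eliminate ->
⇔ (~~(~~p2 | p4) & ~p3) | ~p4 | ~p2   — De Morgan
⇔ ((~~p2 | p4) & ~p3) | ~p4 | ~p2   — double negation
⇔ ((p2 | p4) & ~p3) | ~p4 | ~p2   — double negation
⇔ (p2 & ~p3) | (p4 & ~p3) | ~p4 | ~p2   — distribute & over |

(p2 & ~p3) | (p4 & ~p3) | ~p4 | ~p2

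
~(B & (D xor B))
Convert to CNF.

~B | D

~(B & (D xor B))
= ~(B & (D | B) & ~(D & B))   — expand xor
= ~B | ~(D | B) | ~~(D & B)   — De Morgan
= ~B | (~D & ~B) | ~~(D & B)   — De Morgan
= ~B | (~D & ~B) | (D & B)   — double negation
= (~B | ~D | D) & (~B | ~D | B) & (~B | ~B | D) & (~B | ~B | B)   — distribute | over &
= ~B | D   — simplify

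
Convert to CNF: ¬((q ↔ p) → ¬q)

(¬q ∨ p) ∧ q

¬((q ↔ p) → ¬q)
≡ ¬(¬(q ↔ p) ∨ ¬q)   (eliminate →)
≡ ¬(¬((q → p) ∧ (p → q)) ∨ ¬q)   (eliminate ↔)
≡ ¬(¬((¬q ∨ p) ∧ (p → q)) ∨ ¬q)   (eliminate →)
≡ ¬(¬((¬q ∨ p) ∧ (¬p ∨ q)) ∨ ¬q)   (eliminate →)
≡ ¬¬((¬q ∨ p) ∧ (¬p ∨ q)) ∧ ¬¬q   (De Morgan)
≡ (¬q ∨ p) ∧ (¬p ∨ q) ∧ ¬¬q   (double negation)
≡ (¬q ∨ p) ∧ (¬p ∨ q) ∧ q   (double negation)
≡ (¬q ∨ p) ∧ q   (simplify)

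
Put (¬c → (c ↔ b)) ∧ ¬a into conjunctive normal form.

(¬c → (c ↔ b)) ∧ ¬a
≡ (¬¬c ∨ (c ↔ b)) ∧ ¬a   [eliminate →]
≡ (¬¬c ∨ ((c → b) ∧ (b → c))) ∧ ¬a   [eliminate ↔]
≡ (¬¬c ∨ ((¬c ∨ b) ∧ (b → c))) ∧ ¬a   [eliminate →]
≡ (¬¬c ∨ ((¬c ∨ b) ∧ (¬b ∨ c))) ∧ ¬a   [eliminate →]
≡ (c ∨ ((¬c ∨ b) ∧ (¬b ∨ c))) ∧ ¬a   [double negation]
≡ (c ∨ ¬c ∨ b) ∧ (c ∨ ¬b ∨ c) ∧ ¬a   [distribute ∨ over ∧]
≡ (c ∨ ¬b) ∧ ¬a   [simplify]

(c ∨ ¬b) ∧ ¬a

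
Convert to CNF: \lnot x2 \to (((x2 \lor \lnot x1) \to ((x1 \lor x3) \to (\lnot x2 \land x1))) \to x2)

\lnot x2 \to (((x2 \lor \lnot x1) \to ((x1 \lor x3) \to (\lnot x2 \land x1))) \to x2)
≡ \lnot \lnot x2 \lor (((x2 \lor \lnot x1) \to ((x1 \lor x3) \to (\lnot x2 \land x1))) \to x2)   (eliminate \to)
≡ \lnot \lnot x2 \lor \lnot ((x2 \lor \lnot x1) \to ((x1 \lor x3) \to (\lnot x2 \land x1))) \lor x2   (eliminate \to)
≡ \lnot \lnot x2 \lor \lnot (\lnot (x2 \lor \lnot x1) \lor ((x1 \lor x3) \to (\lnot x2 \land x1))) \lor x2   (eliminate \to)
≡ \lnot \lnot x2 \lor \lnot (\lnot (x2 \lor \lnot x1) \lor \lnot (x1 \lor x3) \lor (\lnot x2 \land x1)) \lor x2   (eliminate \to)
≡ x2 \lor \lnot (\lnot (x2 \lor \lnot x1) \lor \lnot (x1 \lor x3) \lor (\lnot x2 \land x1)) \lor x2   (double negation)
≡ x2 \lor (\lnot \lnot (x2 \lor \lnot x1) \land \lnot \lnot (x1 \lor x3) \land \lnot (\lnot x2 \land x1)) \lor x2   (De Morgan)
≡ x2 \lor ((x2 \lor \lnot x1) \land \lnot \lnot (x1 \lor x3) \land \lnot (\lnot x2 \land x1)) \lor x2   (double negation)
≡ x2 \lor ((x2 \lor \lnot x1) \land (x1 \lor x3) \land \lnot (\lnot x2 \land x1)) \lor x2   (double negation)
≡ x2 \lor ((x2 \lor \lnot x1) \land (x1 \lor x3) \land (\lnot \lnot x2 \lor \lnot x1)) \lor x2   (De Morgan)
≡ x2 \lor ((x2 \lor \lnot x1) \land (x1 \lor x3) \land (x2 \lor \lnot x1)) \lor x2   (double negation)
≡ (x2 \lor x2 \lor \lnot x1 \lor x2) \land (x2 \lor x1 \lor x3 \lor x2) \land (x2 \lor x2 \lor \lnot x1 \lor x2)   (distribute \lor over \land)
≡ (x2 \lor \lnot x1) \land (x2 \lor x1 \lor x3)   (simplify)

(x2 \lor \lnot x1) \land (x2 \lor x1 \lor x3)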